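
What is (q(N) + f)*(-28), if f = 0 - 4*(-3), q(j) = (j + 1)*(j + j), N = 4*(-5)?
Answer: -21616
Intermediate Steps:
N = -20
q(j) = 2*j*(1 + j) (q(j) = (1 + j)*(2*j) = 2*j*(1 + j))
f = 12 (f = 0 + 12 = 12)
(q(N) + f)*(-28) = (2*(-20)*(1 - 20) + 12)*(-28) = (2*(-20)*(-19) + 12)*(-28) = (760 + 12)*(-28) = 772*(-28) = -21616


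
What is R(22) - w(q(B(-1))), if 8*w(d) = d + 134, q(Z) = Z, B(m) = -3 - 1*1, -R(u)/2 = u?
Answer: -241/4 ≈ -60.250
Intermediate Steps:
R(u) = -2*u
B(m) = -4 (B(m) = -3 - 1 = -4)
w(d) = 67/4 + d/8 (w(d) = (d + 134)/8 = (134 + d)/8 = 67/4 + d/8)
R(22) - w(q(B(-1))) = -2*22 - (67/4 + (⅛)*(-4)) = -44 - (67/4 - ½) = -44 - 1*65/4 = -44 - 65/4 = -241/4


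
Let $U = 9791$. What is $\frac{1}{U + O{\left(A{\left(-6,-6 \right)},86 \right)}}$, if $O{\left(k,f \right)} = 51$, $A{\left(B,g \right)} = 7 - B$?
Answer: $\frac{1}{9842} \approx 0.00010161$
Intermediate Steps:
$\frac{1}{U + O{\left(A{\left(-6,-6 \right)},86 \right)}} = \frac{1}{9791 + 51} = \frac{1}{9842}$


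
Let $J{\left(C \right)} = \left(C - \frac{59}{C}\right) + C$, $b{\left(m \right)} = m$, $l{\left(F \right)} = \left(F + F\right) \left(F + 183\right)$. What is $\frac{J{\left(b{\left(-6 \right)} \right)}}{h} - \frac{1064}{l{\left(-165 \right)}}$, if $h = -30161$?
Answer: $\frac{16052087}{89578170} \approx 0.1792$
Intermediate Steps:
$l{\left(F \right)} = 2 F \left(183 + F\right)$
$J{\left(C \right)} = - \frac{59}{C} + 2 C$
$\frac{J{\left(b{\left(-6 \right)} \right)}}{h} - \frac{1064}{l{\left(-165 \right)}} = \frac{- \frac{59}{-6} + 2 \left(-6\right)}{-30161} - \frac{1064}{2 \left(-165\right) \left(183 - 165\right)} = \left(\left(-59\right) \left(- \frac{1}{6}\right) - 12\right) \left(- \frac{1}{30161}\right) - \frac{1064}{2 \left(-165\right) 18} = \left(\frac{59}{6} - 12\right) \left(- \frac{1}{30161}\right) - \frac{1064}{-5940} = \left(- \frac{13}{6}\right) \left(- \frac{1}{30161}\right) - - \frac{266}{1485} = \frac{13}{180966} + \frac{266}{1485} = \frac{16052087}{89578170}$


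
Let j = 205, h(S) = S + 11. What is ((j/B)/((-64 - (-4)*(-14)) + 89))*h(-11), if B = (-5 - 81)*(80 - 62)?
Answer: 0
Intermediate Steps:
h(S) = 11 + S
B = -1548 (B = -86*18 = -1548)
((j/B)/((-64 - (-4)*(-14)) + 89))*h(-11) = ((205/(-1548))/((-64 - (-4)*(-14)) + 89))*(11 - 11) = ((205*(-1/1548))/((-64 - 1*56) + 89))*0 = (-205/1548/((-64 - 56) + 89))*0 = (-205/1548/(-120 + 89))*0 = (-205/1548/(-31))*0 = -1/31*(-205/1548)*0 = (205/47988)*0 = 0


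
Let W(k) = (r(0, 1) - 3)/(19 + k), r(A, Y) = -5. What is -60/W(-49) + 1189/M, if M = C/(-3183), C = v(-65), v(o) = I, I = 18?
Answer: -1262879/6 ≈ -2.1048e+5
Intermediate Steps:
v(o) = 18
C = 18
W(k) = -8/(19 + k) (W(k) = (-5 - 3)/(19 + k) = -8/(19 + k))
M = -6/1061 (M = 18/(-3183) = 18*(-1/3183) = -6/1061 ≈ -0.0056550)
-60/W(-49) + 1189/M = -60/((-8/(19 - 49))) + 1189/(-6/1061) = -60/((-8/(-30))) + 1189*(-1061/6) = -60/((-8*(-1/30))) - 1261529/6 = -60/4/15 - 1261529/6 = -60*15/4 - 1261529/6 = -225 - 1261529/6 = -1262879/6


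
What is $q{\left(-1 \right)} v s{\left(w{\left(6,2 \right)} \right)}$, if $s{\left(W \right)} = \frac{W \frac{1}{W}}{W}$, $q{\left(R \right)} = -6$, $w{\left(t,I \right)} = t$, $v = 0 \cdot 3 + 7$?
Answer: $-7$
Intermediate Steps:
$v = 7$ ($v = 0 + 7 = 7$)
$s{\left(W \right)} = \frac{1}{W}$ ($s{\left(W \right)} = 1 \frac{1}{W} = \frac{1}{W}$)
$q{\left(-1 \right)} v s{\left(w{\left(6,2 \right)} \right)} = \frac{\left(-6\right) 7}{6} = \left(-42\right) \frac{1}{6} = -7$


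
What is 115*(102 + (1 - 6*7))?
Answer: 7015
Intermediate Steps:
115*(102 + (1 - 6*7)) = 115*(102 + (1 - 42)) = 115*(102 - 41) = 115*61 = 7015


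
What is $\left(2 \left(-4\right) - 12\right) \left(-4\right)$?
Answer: $80$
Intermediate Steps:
$\left(2 \left(-4\right) - 12\right) \left(-4\right) = \left(-8 - 12\right) \left(-4\right) = \left(-20\right) \left(-4\right) = 80$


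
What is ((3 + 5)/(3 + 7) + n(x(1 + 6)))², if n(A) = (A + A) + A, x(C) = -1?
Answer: 121/25 ≈ 4.8400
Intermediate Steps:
n(A) = 3*A (n(A) = 2*A + A = 3*A)
((3 + 5)/(3 + 7) + n(x(1 + 6)))² = ((3 + 5)/(3 + 7) + 3*(-1))² = (8/10 - 3)² = (8*(⅒) - 3)² = (⅘ - 3)² = (-11/5)² = 121/25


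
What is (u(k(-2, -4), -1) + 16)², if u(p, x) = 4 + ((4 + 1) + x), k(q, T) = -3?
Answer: 576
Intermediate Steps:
u(p, x) = 9 + x (u(p, x) = 4 + (5 + x) = 9 + x)
(u(k(-2, -4), -1) + 16)² = ((9 - 1) + 16)² = (8 + 16)² = 24² = 576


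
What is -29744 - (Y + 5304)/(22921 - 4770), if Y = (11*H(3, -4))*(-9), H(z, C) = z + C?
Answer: -539888747/18151 ≈ -29744.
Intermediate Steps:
H(z, C) = C + z
Y = 99 (Y = (11*(-4 + 3))*(-9) = (11*(-1))*(-9) = -11*(-9) = 99)
-29744 - (Y + 5304)/(22921 - 4770) = -29744 - (99 + 5304)/(22921 - 4770) = -29744 - 5403/18151 = -539888747/18151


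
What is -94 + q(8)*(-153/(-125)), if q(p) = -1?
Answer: -11903/125 ≈ -95.224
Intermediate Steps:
-94 + q(8)*(-153/(-125)) = -94 - (-153)/(-125) = -94 - (-153)*(-1)/125 = -94 - 1*153/125 = -94 - 153/125 = -11903/125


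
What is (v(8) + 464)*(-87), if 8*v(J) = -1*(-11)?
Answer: -323901/8 ≈ -40488.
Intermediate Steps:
v(J) = 11/8 (v(J) = (-1*(-11))/8 = (1/8)*11 = 11/8)
(v(8) + 464)*(-87) = (11/8 + 464)*(-87) = (3723/8)*(-87) = -323901/8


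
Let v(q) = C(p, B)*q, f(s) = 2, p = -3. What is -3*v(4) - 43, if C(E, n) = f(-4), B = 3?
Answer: -67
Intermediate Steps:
C(E, n) = 2
v(q) = 2*q
-3*v(4) - 43 = -6*4 - 43 = -3*8 - 43 = -24 - 43 = -67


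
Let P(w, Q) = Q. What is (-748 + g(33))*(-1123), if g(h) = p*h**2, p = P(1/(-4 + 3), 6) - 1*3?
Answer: -2828837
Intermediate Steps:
p = 3 (p = 6 - 1*3 = 6 - 3 = 3)
g(h) = 3*h**2
(-748 + g(33))*(-1123) = (-748 + 3*33**2)*(-1123) = (-748 + 3*1089)*(-1123) = (-748 + 3267)*(-1123) = 2519*(-1123) = -2828837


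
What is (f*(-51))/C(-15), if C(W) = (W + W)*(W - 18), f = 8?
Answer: -68/165 ≈ -0.41212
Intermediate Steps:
C(W) = 2*W*(-18 + W) (C(W) = (2*W)*(-18 + W) = 2*W*(-18 + W))
(f*(-51))/C(-15) = (8*(-51))/((2*(-15)*(-18 - 15))) = -408/(2*(-15)*(-33)) = -408/990 = -408*1/990 = -68/165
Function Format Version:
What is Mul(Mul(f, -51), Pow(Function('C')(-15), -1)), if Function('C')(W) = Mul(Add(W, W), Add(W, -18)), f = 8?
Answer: Rational(-68, 165) ≈ -0.41212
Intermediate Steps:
Function('C')(W) = Mul(2, W, Add(-18, W)) (Function('C')(W) = Mul(Mul(2, W), Add(-18, W)) = Mul(2, W, Add(-18, W)))
Mul(Mul(f, -51), Pow(Function('C')(-15), -1)) = Mul(Mul(8, -51), Pow(Mul(2, -15, Add(-18, -15)), -1)) = Mul(-408, Pow(Mul(2, -15, -33), -1)) = Mul(-408, Pow(990, -1)) = Mul(-408, Rational(1, 990)) = Rational(-68, 165)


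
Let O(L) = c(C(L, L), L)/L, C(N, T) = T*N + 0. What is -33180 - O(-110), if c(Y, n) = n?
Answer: -33181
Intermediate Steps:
C(N, T) = N*T (C(N, T) = N*T + 0 = N*T)
O(L) = 1 (O(L) = L/L = 1)
-33180 - O(-110) = -33180 - 1*1 = -33180 - 1 = -33181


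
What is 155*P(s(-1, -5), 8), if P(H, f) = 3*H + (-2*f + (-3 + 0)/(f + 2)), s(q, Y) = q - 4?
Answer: -9703/2 ≈ -4851.5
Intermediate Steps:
s(q, Y) = -4 + q
P(H, f) = -3/(2 + f) - 2*f + 3*H (P(H, f) = 3*H + (-2*f - 3/(2 + f)) = 3*H + (-3/(2 + f) - 2*f) = -3/(2 + f) - 2*f + 3*H)
155*P(s(-1, -5), 8) = 155*((-3 - 4*8 - 2*8² + 6*(-4 - 1) + 3*(-4 - 1)*8)/(2 + 8)) = 155*((-3 - 32 - 2*64 + 6*(-5) + 3*(-5)*8)/10) = 155*((-3 - 32 - 128 - 30 - 120)/10) = 155*((⅒)*(-313)) = 155*(-313/10) = -9703/2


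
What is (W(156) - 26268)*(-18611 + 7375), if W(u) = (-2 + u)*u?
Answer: 25213584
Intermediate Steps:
W(u) = u*(-2 + u)
(W(156) - 26268)*(-18611 + 7375) = (156*(-2 + 156) - 26268)*(-18611 + 7375) = (156*154 - 26268)*(-11236) = (24024 - 26268)*(-11236) = -2244*(-11236) = 25213584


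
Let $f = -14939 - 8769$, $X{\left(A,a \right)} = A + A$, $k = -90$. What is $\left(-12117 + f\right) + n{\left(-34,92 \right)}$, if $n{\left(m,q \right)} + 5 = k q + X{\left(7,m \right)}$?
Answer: $-44096$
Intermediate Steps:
$X{\left(A,a \right)} = 2 A$
$f = -23708$
$n{\left(m,q \right)} = 9 - 90 q$ ($n{\left(m,q \right)} = -5 - \left(-14 + 90 q\right) = 9 - 90 q$)
$\left(-12117 + f\right) + n{\left(-34,92 \right)} = \left(-12117 - 23708\right) + \left(9 - 8280\right) = -35825 + \left(9 - 8280\right) = -35825 - 8271 = -44096$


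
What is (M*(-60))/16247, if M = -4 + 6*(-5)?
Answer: 2040/16247 ≈ 0.12556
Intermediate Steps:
M = -34 (M = -4 - 30 = -34)
(M*(-60))/16247 = -34*(-60)/16247 = 2040*(1/16247) = 2040/16247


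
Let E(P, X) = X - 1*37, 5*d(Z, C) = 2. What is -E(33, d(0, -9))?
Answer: 183/5 ≈ 36.600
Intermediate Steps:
d(Z, C) = ⅖ (d(Z, C) = (⅕)*2 = ⅖)
E(P, X) = -37 + X (E(P, X) = X - 37 = -37 + X)
-E(33, d(0, -9)) = -(-37 + ⅖) = -1*(-183/5) = 183/5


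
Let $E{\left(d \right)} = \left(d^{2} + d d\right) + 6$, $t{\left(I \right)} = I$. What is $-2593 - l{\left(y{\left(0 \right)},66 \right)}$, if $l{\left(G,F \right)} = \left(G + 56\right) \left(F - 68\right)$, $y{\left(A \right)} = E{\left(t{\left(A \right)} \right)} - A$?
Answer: $-2469$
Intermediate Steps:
$E{\left(d \right)} = 6 + 2 d^{2}$ ($E{\left(d \right)} = \left(d^{2} + d^{2}\right) + 6 = 2 d^{2} + 6 = 6 + 2 d^{2}$)
$y{\left(A \right)} = 6 - A + 2 A^{2}$ ($y{\left(A \right)} = \left(6 + 2 A^{2}\right) - A = 6 - A + 2 A^{2}$)
$l{\left(G,F \right)} = \left(-68 + F\right) \left(56 + G\right)$ ($l{\left(G,F \right)} = \left(56 + G\right) \left(-68 + F\right) = \left(-68 + F\right) \left(56 + G\right)$)
$-2593 - l{\left(y{\left(0 \right)},66 \right)} = -2593 - \left(-3808 - 68 \left(6 - 0 + 2 \cdot 0^{2}\right) + 56 \cdot 66 + 66 \left(6 - 0 + 2 \cdot 0^{2}\right)\right) = -2593 - \left(-3808 - 68 \left(6 + 0 + 2 \cdot 0\right) + 3696 + 66 \left(6 + 0 + 2 \cdot 0\right)\right) = -2593 - \left(-3808 - 68 \left(6 + 0 + 0\right) + 3696 + 66 \left(6 + 0 + 0\right)\right) = -2593 - \left(-3808 - 408 + 3696 + 66 \cdot 6\right) = -2593 - \left(-3808 - 408 + 3696 + 396\right) = -2593 - -124 = -2593 + 124 = -2469$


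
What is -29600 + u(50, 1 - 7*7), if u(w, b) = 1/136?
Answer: -4025599/136 ≈ -29600.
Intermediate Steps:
u(w, b) = 1/136
-29600 + u(50, 1 - 7*7) = -29600 + 1/136 = -4025599/136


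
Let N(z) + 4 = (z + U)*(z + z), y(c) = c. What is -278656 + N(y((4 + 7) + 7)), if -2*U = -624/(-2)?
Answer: -283628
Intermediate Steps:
U = -156 (U = -(-312)/(-2) = -(-312)*(-1)/2 = -1/2*312 = -156)
N(z) = -4 + 2*z*(-156 + z) (N(z) = -4 + (z - 156)*(z + z) = -4 + (-156 + z)*(2*z) = -4 + 2*z*(-156 + z))
-278656 + N(y((4 + 7) + 7)) = -278656 + (-4 - 312*((4 + 7) + 7) + 2*((4 + 7) + 7)**2) = -278656 + (-4 - 312*(11 + 7) + 2*(11 + 7)**2) = -278656 + (-4 - 312*18 + 2*18**2) = -278656 + (-4 - 5616 + 2*324) = -278656 + (-4 - 5616 + 648) = -278656 - 4972 = -283628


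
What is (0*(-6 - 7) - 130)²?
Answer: 16900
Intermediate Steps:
(0*(-6 - 7) - 130)² = (0*(-13) - 130)² = (0 - 130)² = (-130)² = 16900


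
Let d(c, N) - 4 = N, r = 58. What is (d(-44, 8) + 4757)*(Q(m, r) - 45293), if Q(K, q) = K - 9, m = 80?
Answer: -215663718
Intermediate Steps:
d(c, N) = 4 + N
Q(K, q) = -9 + K
(d(-44, 8) + 4757)*(Q(m, r) - 45293) = ((4 + 8) + 4757)*((-9 + 80) - 45293) = (12 + 4757)*(71 - 45293) = 4769*(-45222) = -215663718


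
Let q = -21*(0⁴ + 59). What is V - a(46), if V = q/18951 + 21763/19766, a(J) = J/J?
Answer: 4451691/124861822 ≈ 0.035653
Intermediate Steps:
a(J) = 1
q = -1239 (q = -21*(0 + 59) = -21*59 = -1239)
V = 129313513/124861822 (V = -1239/18951 + 21763/19766 = -1239*1/18951 + 21763*(1/19766) = -413/6317 + 21763/19766 = 129313513/124861822 ≈ 1.0357)
V - a(46) = 129313513/124861822 - 1*1 = 129313513/124861822 - 1 = 4451691/124861822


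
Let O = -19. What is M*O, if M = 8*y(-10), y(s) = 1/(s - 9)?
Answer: 8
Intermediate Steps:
y(s) = 1/(-9 + s)
M = -8/19 (M = 8/(-9 - 10) = 8/(-19) = 8*(-1/19) = -8/19 ≈ -0.42105)
M*O = -8/19*(-19) = 8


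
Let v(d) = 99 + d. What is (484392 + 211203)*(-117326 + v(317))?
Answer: -81322011450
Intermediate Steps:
(484392 + 211203)*(-117326 + v(317)) = (484392 + 211203)*(-117326 + (99 + 317)) = 695595*(-117326 + 416) = 695595*(-116910) = -81322011450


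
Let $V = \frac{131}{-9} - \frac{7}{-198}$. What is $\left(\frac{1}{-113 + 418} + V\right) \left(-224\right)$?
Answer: $\frac{98187824}{30195} \approx 3251.8$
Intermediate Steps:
$V = - \frac{2875}{198}$ ($V = 131 \left(- \frac{1}{9}\right) - - \frac{7}{198} = - \frac{131}{9} + \frac{7}{198} = - \frac{2875}{198} \approx -14.52$)
$\left(\frac{1}{-113 + 418} + V\right) \left(-224\right) = \left(\frac{1}{-113 + 418} - \frac{2875}{198}\right) \left(-224\right) = \left(\frac{1}{305} - \frac{2875}{198}\right) \left(-224\right) = \left(- \frac{876677}{60390}\right) \left(-224\right) = \frac{98187824}{30195}$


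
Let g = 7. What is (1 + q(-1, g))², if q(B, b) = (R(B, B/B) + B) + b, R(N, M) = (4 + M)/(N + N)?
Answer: 81/4 ≈ 20.250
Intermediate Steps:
R(N, M) = (4 + M)/(2*N) (R(N, M) = (4 + M)/((2*N)) = (4 + M)*(1/(2*N)) = (4 + M)/(2*N))
q(B, b) = B + b + 5/(2*B) (q(B, b) = ((4 + B/B)/(2*B) + B) + b = ((4 + 1)/(2*B) + B) + b = ((½)*5/B + B) + b = (5/(2*B) + B) + b = (B + 5/(2*B)) + b = B + b + 5/(2*B))
(1 + q(-1, g))² = (1 + (-1 + 7 + (5/2)/(-1)))² = (1 + (-1 + 7 + (5/2)*(-1)))² = (1 + (-1 + 7 - 5/2))² = (1 + 7/2)² = (9/2)² = 81/4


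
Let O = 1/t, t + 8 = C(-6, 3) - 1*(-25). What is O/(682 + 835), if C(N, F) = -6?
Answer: 1/16687 ≈ 5.9927e-5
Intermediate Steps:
t = 11 (t = -8 + (-6 - 1*(-25)) = -8 + (-6 + 25) = -8 + 19 = 11)
O = 1/11 ≈ 0.090909
O/(682 + 835) = 1/(11*(682 + 835)) = (1/11)/1517 = (1/11)*(1/1517) = 1/16687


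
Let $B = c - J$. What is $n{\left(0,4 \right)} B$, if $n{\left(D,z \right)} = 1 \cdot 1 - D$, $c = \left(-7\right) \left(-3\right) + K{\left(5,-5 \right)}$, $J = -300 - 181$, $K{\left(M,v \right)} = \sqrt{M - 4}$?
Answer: $503$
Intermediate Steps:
$K{\left(M,v \right)} = \sqrt{-4 + M}$
$J = -481$
$c = 22$ ($c = \left(-7\right) \left(-3\right) + \sqrt{-4 + 5} = 21 + \sqrt{1} = 21 + 1 = 22$)
$B = 503$ ($B = 22 - -481 = 22 + 481 = 503$)
$n{\left(D,z \right)} = 1 - D$
$n{\left(0,4 \right)} B = \left(1 - 0\right) 503 = \left(1 + 0\right) 503 = 1 \cdot 503 = 503$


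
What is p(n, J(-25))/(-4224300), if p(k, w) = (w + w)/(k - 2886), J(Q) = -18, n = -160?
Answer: -3/1072268150 ≈ -2.7978e-9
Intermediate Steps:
p(k, w) = 2*w/(-2886 + k) (p(k, w) = (2*w)/(-2886 + k) = 2*w/(-2886 + k))
p(n, J(-25))/(-4224300) = (2*(-18)/(-2886 - 160))/(-4224300) = (2*(-18)/(-3046))*(-1/4224300) = (2*(-18)*(-1/3046))*(-1/4224300) = (18/1523)*(-1/4224300) = -3/1072268150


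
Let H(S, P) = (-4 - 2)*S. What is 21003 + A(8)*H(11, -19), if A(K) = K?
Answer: 20475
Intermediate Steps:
H(S, P) = -6*S
21003 + A(8)*H(11, -19) = 21003 + 8*(-6*11) = 21003 + 8*(-66) = 21003 - 528 = 20475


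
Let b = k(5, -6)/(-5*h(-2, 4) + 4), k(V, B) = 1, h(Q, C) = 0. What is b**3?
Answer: 1/64 ≈ 0.015625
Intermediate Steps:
b = 1/4 (b = 1/(-5*0 + 4) = 1/(0 + 4) = 1/4 ≈ 0.25000)
b**3 = (1/4)**3 = 1/64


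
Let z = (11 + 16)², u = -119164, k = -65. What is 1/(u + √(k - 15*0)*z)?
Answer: -119164/14234602561 - 729*I*√65/14234602561 ≈ -8.3714e-6 - 4.1289e-7*I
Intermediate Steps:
z = 729 (z = 27² = 729)
1/(u + √(k - 15*0)*z) = 1/(-119164 + √(-65 - 15*0)*729) = 1/(-119164 + √(-65 + 0)*729) = 1/(-119164 + √(-65)*729) = 1/(-119164 + (I*√65)*729) = 1/(-119164 + 729*I*√65)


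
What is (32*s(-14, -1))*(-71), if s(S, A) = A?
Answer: 2272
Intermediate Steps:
(32*s(-14, -1))*(-71) = (32*(-1))*(-71) = -32*(-71) = 2272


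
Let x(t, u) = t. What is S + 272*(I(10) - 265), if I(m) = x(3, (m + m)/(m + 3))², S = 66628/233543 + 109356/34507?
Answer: -561127279074528/8058868301 ≈ -69629.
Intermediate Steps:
S = 27838460704/8058868301 (S = 66628*(1/233543) + 109356*(1/34507) = 66628/233543 + 109356/34507 = 27838460704/8058868301 ≈ 3.4544)
I(m) = 9 (I(m) = 3² = 9)
S + 272*(I(10) - 265) = 27838460704/8058868301 + 272*(9 - 265) = 27838460704/8058868301 + 272*(-256) = 27838460704/8058868301 - 69632 = -561127279074528/8058868301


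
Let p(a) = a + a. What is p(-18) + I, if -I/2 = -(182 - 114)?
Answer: 100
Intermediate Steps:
p(a) = 2*a
I = 136 (I = -(-2)*(182 - 114) = -(-2)*68 = -2*(-68) = 136)
p(-18) + I = 2*(-18) + 136 = -36 + 136 = 100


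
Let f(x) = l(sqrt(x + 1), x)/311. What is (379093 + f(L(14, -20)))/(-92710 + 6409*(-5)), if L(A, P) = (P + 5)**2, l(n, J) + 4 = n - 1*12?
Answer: -117897907/38798805 - sqrt(226)/38798805 ≈ -3.0387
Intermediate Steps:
l(n, J) = -16 + n (l(n, J) = -4 + (n - 1*12) = -4 + (n - 12) = -4 + (-12 + n) = -16 + n)
L(A, P) = (5 + P)**2
f(x) = -16/311 + sqrt(1 + x)/311 (f(x) = (-16 + sqrt(x + 1))/311 = (-16 + sqrt(1 + x))*(1/311) = -16/311 + sqrt(1 + x)/311)
(379093 + f(L(14, -20)))/(-92710 + 6409*(-5)) = (379093 + (-16/311 + sqrt(1 + (5 - 20)**2)/311))/(-92710 + 6409*(-5)) = (379093 + (-16/311 + sqrt(1 + (-15)**2)/311))/(-92710 - 32045) = (379093 + (-16/311 + sqrt(1 + 225)/311))/(-124755) = (379093 + (-16/311 + sqrt(226)/311))*(-1/124755) = (117897907/311 + sqrt(226)/311)*(-1/124755) = -117897907/38798805 - sqrt(226)/38798805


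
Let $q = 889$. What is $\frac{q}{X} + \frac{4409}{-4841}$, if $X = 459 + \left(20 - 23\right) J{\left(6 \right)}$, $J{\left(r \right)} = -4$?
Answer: $\frac{2227010}{2280111} \approx 0.97671$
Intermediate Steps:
$X = 471$ ($X = 459 + \left(20 - 23\right) \left(-4\right) = 459 - -12 = 459 + 12 = 471$)
$\frac{q}{X} + \frac{4409}{-4841} = \frac{889}{471} + \frac{4409}{-4841} = 889 \cdot \frac{1}{471} + 4409 \left(- \frac{1}{4841}\right) = \frac{889}{471} - \frac{4409}{4841} = \frac{2227010}{2280111}$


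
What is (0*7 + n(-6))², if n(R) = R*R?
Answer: 1296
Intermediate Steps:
n(R) = R²
(0*7 + n(-6))² = (0*7 + (-6)²)² = (0 + 36)² = 36² = 1296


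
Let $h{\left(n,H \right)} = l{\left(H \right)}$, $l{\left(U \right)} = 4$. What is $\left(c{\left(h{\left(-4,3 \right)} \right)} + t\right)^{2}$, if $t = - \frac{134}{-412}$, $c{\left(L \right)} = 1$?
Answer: $\frac{74529}{42436} \approx 1.7563$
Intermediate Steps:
$h{\left(n,H \right)} = 4$
$t = \frac{67}{206}$ ($t = \left(-134\right) \left(- \frac{1}{412}\right) = \frac{67}{206} \approx 0.32524$)
$\left(c{\left(h{\left(-4,3 \right)} \right)} + t\right)^{2} = \left(1 + \frac{67}{206}\right)^{2} = \left(\frac{273}{206}\right)^{2} = \frac{74529}{42436}$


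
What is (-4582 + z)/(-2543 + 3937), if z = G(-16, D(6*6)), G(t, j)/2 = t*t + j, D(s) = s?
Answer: -1999/697 ≈ -2.8680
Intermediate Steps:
G(t, j) = 2*j + 2*t² (G(t, j) = 2*(t*t + j) = 2*(t² + j) = 2*(j + t²) = 2*j + 2*t²)
z = 584 (z = 2*(6*6) + 2*(-16)² = 2*36 + 2*256 = 72 + 512 = 584)
(-4582 + z)/(-2543 + 3937) = (-4582 + 584)/(-2543 + 3937) = -3998/1394 = -3998*1/1394 = -1999/697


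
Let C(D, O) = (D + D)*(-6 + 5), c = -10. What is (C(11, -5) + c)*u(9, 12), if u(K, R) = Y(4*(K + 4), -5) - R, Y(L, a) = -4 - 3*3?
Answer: 800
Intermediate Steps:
Y(L, a) = -13 (Y(L, a) = -4 - 9 = -13)
u(K, R) = -13 - R
C(D, O) = -2*D (C(D, O) = (2*D)*(-1) = -2*D)
(C(11, -5) + c)*u(9, 12) = (-2*11 - 10)*(-13 - 1*12) = (-22 - 10)*(-13 - 12) = -32*(-25) = 800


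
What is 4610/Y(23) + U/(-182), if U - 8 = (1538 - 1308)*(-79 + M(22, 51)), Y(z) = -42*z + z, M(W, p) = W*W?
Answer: -3411039/6601 ≈ -516.75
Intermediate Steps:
M(W, p) = W**2
Y(z) = -41*z
U = 93158 (U = 8 + (1538 - 1308)*(-79 + 22**2) = 8 + 230*(-79 + 484) = 8 + 230*405 = 8 + 93150 = 93158)
4610/Y(23) + U/(-182) = 4610/((-41*23)) + 93158/(-182) = 4610/(-943) + 93158*(-1/182) = 4610*(-1/943) - 3583/7 = -4610/943 - 3583/7 = -3411039/6601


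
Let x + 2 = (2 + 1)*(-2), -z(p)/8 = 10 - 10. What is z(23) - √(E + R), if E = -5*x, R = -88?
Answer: -4*I*√3 ≈ -6.9282*I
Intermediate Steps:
z(p) = 0 (z(p) = -8*(10 - 10) = -8*0 = 0)
x = -8 (x = -2 + (2 + 1)*(-2) = -2 + 3*(-2) = -2 - 6 = -8)
E = 40 (E = -5*(-8) = 40)
z(23) - √(E + R) = 0 - √(40 - 88) = 0 - √(-48) = 0 - 4*I*√3 = -4*I*√3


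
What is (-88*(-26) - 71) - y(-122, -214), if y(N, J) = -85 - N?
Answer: 2180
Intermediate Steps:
(-88*(-26) - 71) - y(-122, -214) = (-88*(-26) - 71) - (-85 - 1*(-122)) = (2288 - 71) - (-85 + 122) = 2217 - 1*37 = 2217 - 37 = 2180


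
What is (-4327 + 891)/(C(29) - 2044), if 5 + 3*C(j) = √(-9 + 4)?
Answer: 10543366/6277129 + 1718*I*√5/6277129 ≈ 1.6796 + 0.00061199*I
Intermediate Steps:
C(j) = -5/3 + I*√5/3 (C(j) = -5/3 + √(-9 + 4)/3 = -5/3 + √(-5)/3 = -5/3 + (I*√5)/3 = -5/3 + I*√5/3)
(-4327 + 891)/(C(29) - 2044) = (-4327 + 891)/((-5/3 + I*√5/3) - 2044) = -3436/(-6137/3 + I*√5/3)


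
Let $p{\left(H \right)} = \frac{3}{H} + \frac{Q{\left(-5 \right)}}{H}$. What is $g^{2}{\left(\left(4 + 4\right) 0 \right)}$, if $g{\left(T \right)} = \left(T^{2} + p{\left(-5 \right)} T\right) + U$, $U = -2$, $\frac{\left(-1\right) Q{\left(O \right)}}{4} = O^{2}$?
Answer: $4$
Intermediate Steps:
$Q{\left(O \right)} = - 4 O^{2}$
$p{\left(H \right)} = - \frac{97}{H}$ ($p{\left(H \right)} = \frac{3}{H} + \frac{\left(-4\right) \left(-5\right)^{2}}{H} = \frac{3}{H} + \frac{\left(-4\right) 25}{H} = \frac{3}{H} - \frac{100}{H} = - \frac{97}{H}$)
$g{\left(T \right)} = -2 + T^{2} + \frac{97 T}{5}$ ($g{\left(T \right)} = \left(T^{2} + - \frac{97}{-5} T\right) - 2 = \left(T^{2} + \left(-97\right) \left(- \frac{1}{5}\right) T\right) - 2 = \left(T^{2} + \frac{97 T}{5}\right) - 2 = -2 + T^{2} + \frac{97 T}{5}$)
$g^{2}{\left(\left(4 + 4\right) 0 \right)} = \left(-2 + \left(\left(4 + 4\right) 0\right)^{2} + \frac{97 \left(4 + 4\right) 0}{5}\right)^{2} = \left(-2 + \left(8 \cdot 0\right)^{2} + \frac{97 \cdot 8 \cdot 0}{5}\right)^{2} = \left(-2 + 0^{2} + \frac{97}{5} \cdot 0\right)^{2} = \left(-2 + 0 + 0\right)^{2} = \left(-2\right)^{2} = 4$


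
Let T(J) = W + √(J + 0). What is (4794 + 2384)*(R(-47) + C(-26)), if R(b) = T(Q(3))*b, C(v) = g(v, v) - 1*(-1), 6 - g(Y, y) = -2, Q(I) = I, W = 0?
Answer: 64602 - 337366*√3 ≈ -5.1973e+5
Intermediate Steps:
g(Y, y) = 8 (g(Y, y) = 6 - 1*(-2) = 6 + 2 = 8)
T(J) = √J (T(J) = 0 + √(J + 0) = 0 + √J = √J)
C(v) = 9 (C(v) = 8 - 1*(-1) = 8 + 1 = 9)
R(b) = b*√3 (R(b) = √3*b = b*√3)
(4794 + 2384)*(R(-47) + C(-26)) = (4794 + 2384)*(-47*√3 + 9) = 7178*(9 - 47*√3) = 64602 - 337366*√3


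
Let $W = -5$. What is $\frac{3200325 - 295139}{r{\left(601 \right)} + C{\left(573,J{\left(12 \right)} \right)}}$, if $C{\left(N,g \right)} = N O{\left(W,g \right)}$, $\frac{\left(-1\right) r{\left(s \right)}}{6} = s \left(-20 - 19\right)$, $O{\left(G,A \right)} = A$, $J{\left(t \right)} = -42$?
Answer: $\frac{1452593}{58284} \approx 24.923$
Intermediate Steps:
$r{\left(s \right)} = 234 s$ ($r{\left(s \right)} = - 6 s \left(-20 - 19\right) = - 6 s \left(-39\right) = - 6 \left(- 39 s\right) = 234 s$)
$C{\left(N,g \right)} = N g$
$\frac{3200325 - 295139}{r{\left(601 \right)} + C{\left(573,J{\left(12 \right)} \right)}} = \frac{3200325 - 295139}{234 \cdot 601 + 573 \left(-42\right)} = \frac{2905186}{140634 - 24066} = \frac{2905186}{116568} = 2905186 \cdot \frac{1}{116568} = \frac{1452593}{58284}$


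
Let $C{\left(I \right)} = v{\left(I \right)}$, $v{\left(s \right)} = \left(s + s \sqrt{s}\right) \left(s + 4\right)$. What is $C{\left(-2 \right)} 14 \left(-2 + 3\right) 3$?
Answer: $-168 - 168 i \sqrt{2} \approx -168.0 - 237.59 i$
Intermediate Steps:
$v{\left(s \right)} = \left(4 + s\right) \left(s + s^{\frac{3}{2}}\right)$ ($v{\left(s \right)} = \left(s + s^{\frac{3}{2}}\right) \left(4 + s\right) = \left(4 + s\right) \left(s + s^{\frac{3}{2}}\right)$)
$C{\left(I \right)} = I^{2} + I^{\frac{5}{2}} + 4 I + 4 I^{\frac{3}{2}}$
$C{\left(-2 \right)} 14 \left(-2 + 3\right) 3 = \left(\left(-2\right)^{2} + \left(-2\right)^{\frac{5}{2}} + 4 \left(-2\right) + 4 \left(-2\right)^{\frac{3}{2}}\right) 14 \left(-2 + 3\right) 3 = \left(4 + 4 i \sqrt{2} - 8 + 4 \left(- 2 i \sqrt{2}\right)\right) 14 \cdot 1 \cdot 3 = \left(4 + 4 i \sqrt{2} - 8 - 8 i \sqrt{2}\right) 14 \cdot 3 = \left(-4 - 4 i \sqrt{2}\right) 14 \cdot 3 = \left(-56 - 56 i \sqrt{2}\right) 3 = -168 - 168 i \sqrt{2}$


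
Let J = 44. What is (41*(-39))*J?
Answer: -70356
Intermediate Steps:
(41*(-39))*J = (41*(-39))*44 = -1599*44 = -70356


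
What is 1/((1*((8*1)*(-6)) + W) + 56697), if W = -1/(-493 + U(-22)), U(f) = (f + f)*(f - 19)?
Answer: 1311/74266838 ≈ 1.7653e-5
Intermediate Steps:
U(f) = 2*f*(-19 + f) (U(f) = (2*f)*(-19 + f) = 2*f*(-19 + f))
W = -1/1311 (W = -1/(-493 + 2*(-22)*(-19 - 22)) = -1/(-493 + 2*(-22)*(-41)) = -1/(-493 + 1804) = -1/1311 ≈ -0.00076278)
1/((1*((8*1)*(-6)) + W) + 56697) = 1/((1*((8*1)*(-6)) - 1/1311) + 56697) = 1/((1*(8*(-6)) - 1/1311) + 56697) = 1/((1*(-48) - 1/1311) + 56697) = 1/((-48 - 1/1311) + 56697) = 1/(-62929/1311 + 56697) = 1/(74266838/1311) = 1311/74266838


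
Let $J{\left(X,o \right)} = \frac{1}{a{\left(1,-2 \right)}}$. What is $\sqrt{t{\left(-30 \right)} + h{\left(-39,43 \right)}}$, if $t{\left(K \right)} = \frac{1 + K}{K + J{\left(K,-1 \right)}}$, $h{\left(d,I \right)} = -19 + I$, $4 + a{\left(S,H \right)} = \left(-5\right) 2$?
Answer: $\frac{\sqrt{4424710}}{421} \approx 4.9964$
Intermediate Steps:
$a{\left(S,H \right)} = -14$ ($a{\left(S,H \right)} = -4 - 10 = -14$)
$J{\left(X,o \right)} = - \frac{1}{14}$ ($J{\left(X,o \right)} = \frac{1}{-14} = - \frac{1}{14}$)
$t{\left(K \right)} = \frac{1 + K}{- \frac{1}{14} + K}$ ($t{\left(K \right)} = \frac{1 + K}{K - \frac{1}{14}} = \frac{1 + K}{- \frac{1}{14} + K}$)
$\sqrt{t{\left(-30 \right)} + h{\left(-39,43 \right)}} = \sqrt{\frac{14 \left(1 - 30\right)}{-1 + 14 \left(-30\right)} + \left(-19 + 43\right)} = \sqrt{14 \frac{1}{-1 - 420} \left(-29\right) + 24} = \sqrt{14 \frac{1}{-421} \left(-29\right) + 24} = \sqrt{14 \left(- \frac{1}{421}\right) \left(-29\right) + 24} = \sqrt{\frac{406}{421} + 24} = \sqrt{\frac{10510}{421}} = \frac{\sqrt{4424710}}{421}$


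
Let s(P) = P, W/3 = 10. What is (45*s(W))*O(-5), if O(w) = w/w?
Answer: 1350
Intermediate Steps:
W = 30 (W = 3*10 = 30)
O(w) = 1
(45*s(W))*O(-5) = (45*30)*1 = 1350*1 = 1350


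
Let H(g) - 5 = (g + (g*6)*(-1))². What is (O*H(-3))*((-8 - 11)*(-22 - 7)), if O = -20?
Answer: -2534600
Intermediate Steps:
H(g) = 5 + 25*g² (H(g) = 5 + (g + (g*6)*(-1))² = 5 + (g + (6*g)*(-1))² = 5 + (g - 6*g)² = 5 + (-5*g)² = 5 + 25*g²)
(O*H(-3))*((-8 - 11)*(-22 - 7)) = (-20*(5 + 25*(-3)²))*((-8 - 11)*(-22 - 7)) = (-20*(5 + 25*9))*(-19*(-29)) = -20*(5 + 225)*551 = -20*230*551 = -4600*551 = -2534600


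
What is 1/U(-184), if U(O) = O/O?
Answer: 1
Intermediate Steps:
U(O) = 1
1/U(-184) = 1/1 = 1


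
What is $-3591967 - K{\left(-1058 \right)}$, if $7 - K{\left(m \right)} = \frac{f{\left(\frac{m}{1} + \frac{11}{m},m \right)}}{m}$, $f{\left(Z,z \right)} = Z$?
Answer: $- \frac{4020725265161}{1119364} \approx -3.592 \cdot 10^{6}$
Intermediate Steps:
$K{\left(m \right)} = 7 - \frac{m + \frac{11}{m}}{m}$ ($K{\left(m \right)} = 7 - \frac{\frac{m}{1} + \frac{11}{m}}{m} = 7 - \frac{m 1 + \frac{11}{m}}{m} = 7 - \frac{m + \frac{11}{m}}{m}$)
$-3591967 - K{\left(-1058 \right)} = -3591967 - \left(6 - \frac{11}{1119364}\right) = -3591967 - \frac{6716173}{1119364} = - \frac{4020725265161}{1119364}$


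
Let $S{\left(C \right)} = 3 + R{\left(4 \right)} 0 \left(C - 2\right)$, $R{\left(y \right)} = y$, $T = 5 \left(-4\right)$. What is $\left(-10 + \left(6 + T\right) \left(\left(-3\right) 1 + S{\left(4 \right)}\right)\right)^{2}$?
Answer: $100$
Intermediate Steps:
$T = -20$
$S{\left(C \right)} = 3$ ($S{\left(C \right)} = 3 + 4 \cdot 0 \left(C - 2\right) = 3 + 4 \cdot 0 \left(-2 + C\right) = 3 + 4 \cdot 0 = 3 + 0 = 3$)
$\left(-10 + \left(6 + T\right) \left(\left(-3\right) 1 + S{\left(4 \right)}\right)\right)^{2} = \left(-10 + \left(6 - 20\right) \left(\left(-3\right) 1 + 3\right)\right)^{2} = \left(-10 - 14 \left(-3 + 3\right)\right)^{2} = \left(-10 - 0\right)^{2} = \left(-10 + 0\right)^{2} = \left(-10\right)^{2} = 100$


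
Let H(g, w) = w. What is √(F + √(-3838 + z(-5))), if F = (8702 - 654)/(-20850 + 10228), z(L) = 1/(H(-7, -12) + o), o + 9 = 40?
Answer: √(-7715098504 + 535927699*I*√1385499)/100909 ≈ 5.5316 + 5.5997*I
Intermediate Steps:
o = 31 (o = -9 + 40 = 31)
z(L) = 1/19 (z(L) = 1/(-12 + 31) = 1/19)
F = -4024/5311 (F = 8048/(-10622) = 8048*(-1/10622) = -4024/5311 ≈ -0.75767)
√(F + √(-3838 + z(-5))) = √(-4024/5311 + √(-3838 + 1/19)) = √(-4024/5311 + √(-72921/19)) = √(-4024/5311 + I*√1385499/19)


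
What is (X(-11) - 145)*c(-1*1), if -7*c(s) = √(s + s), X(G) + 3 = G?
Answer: 159*I*√2/7 ≈ 32.123*I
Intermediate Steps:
X(G) = -3 + G
c(s) = -√2*√s/7 (c(s) = -√(s + s)/7 = -√2*√s/7)
(X(-11) - 145)*c(-1*1) = ((-3 - 11) - 145)*(-√2*√(-1*1)/7) = (-14 - 145)*(-√2*√(-1)/7) = -(-159)*√2*I/7 = -(-159)*I*√2/7 = 159*I*√2/7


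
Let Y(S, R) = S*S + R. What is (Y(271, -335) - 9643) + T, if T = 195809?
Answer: 259272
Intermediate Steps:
Y(S, R) = R + S² (Y(S, R) = S² + R = R + S²)
(Y(271, -335) - 9643) + T = ((-335 + 271²) - 9643) + 195809 = ((-335 + 73441) - 9643) + 195809 = (73106 - 9643) + 195809 = 63463 + 195809 = 259272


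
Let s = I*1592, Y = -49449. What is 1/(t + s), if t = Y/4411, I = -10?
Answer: -4411/70272569 ≈ -6.2770e-5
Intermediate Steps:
t = -49449/4411 ≈ -11.210
s = -15920 (s = -10*1592 = -15920)
1/(t + s) = 1/(-49449/4411 - 15920) = 1/(-70272569/4411) = -4411/70272569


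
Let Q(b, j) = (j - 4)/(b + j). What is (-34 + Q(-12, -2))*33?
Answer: -7755/7 ≈ -1107.9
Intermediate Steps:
Q(b, j) = (-4 + j)/(b + j)
(-34 + Q(-12, -2))*33 = (-34 + (-4 - 2)/(-12 - 2))*33 = (-34 - 6/(-14))*33 = (-34 - 1/14*(-6))*33 = (-34 + 3/7)*33 = -235/7*33 = -7755/7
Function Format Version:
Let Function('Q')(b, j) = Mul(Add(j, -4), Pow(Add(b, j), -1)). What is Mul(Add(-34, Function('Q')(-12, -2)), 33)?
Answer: Rational(-7755, 7) ≈ -1107.9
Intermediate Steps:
Function('Q')(b, j) = Mul(Pow(Add(b, j), -1), Add(-4, j)) (Function('Q')(b, j) = Mul(Add(-4, j), Pow(Add(b, j), -1)) = Mul(Pow(Add(b, j), -1), Add(-4, j)))
Mul(Add(-34, Function('Q')(-12, -2)), 33) = Mul(Add(-34, Mul(Pow(Add(-12, -2), -1), Add(-4, -2))), 33) = Mul(Add(-34, Mul(Pow(-14, -1), -6)), 33) = Mul(Add(-34, Mul(Rational(-1, 14), -6)), 33) = Mul(Add(-34, Rational(3, 7)), 33) = Mul(Rational(-235, 7), 33) = Rational(-7755, 7)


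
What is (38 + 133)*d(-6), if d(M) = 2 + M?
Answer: -684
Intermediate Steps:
(38 + 133)*d(-6) = (38 + 133)*(2 - 6) = 171*(-4) = -684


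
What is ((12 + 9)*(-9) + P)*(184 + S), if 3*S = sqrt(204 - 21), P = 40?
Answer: -27416 - 149*sqrt(183)/3 ≈ -28088.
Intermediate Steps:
S = sqrt(183)/3 (S = sqrt(204 - 21)/3 = sqrt(183)/3 ≈ 4.5092)
((12 + 9)*(-9) + P)*(184 + S) = ((12 + 9)*(-9) + 40)*(184 + sqrt(183)/3) = (21*(-9) + 40)*(184 + sqrt(183)/3) = (-189 + 40)*(184 + sqrt(183)/3) = -149*(184 + sqrt(183)/3) = -27416 - 149*sqrt(183)/3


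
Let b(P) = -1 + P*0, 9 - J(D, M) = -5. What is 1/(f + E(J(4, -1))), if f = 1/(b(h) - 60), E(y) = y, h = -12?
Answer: 61/853 ≈ 0.071512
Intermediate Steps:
J(D, M) = 14 (J(D, M) = 9 - 1*(-5) = 9 + 5 = 14)
b(P) = -1 (b(P) = -1 + 0 = -1)
f = -1/61 (f = 1/(-1 - 60) = 1/(-61) = -1/61 ≈ -0.016393)
1/(f + E(J(4, -1))) = 1/(-1/61 + 14) = 1/(853/61) = 61/853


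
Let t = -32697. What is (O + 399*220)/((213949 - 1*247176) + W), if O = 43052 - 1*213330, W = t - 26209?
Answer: 82498/92133 ≈ 0.89542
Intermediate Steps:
W = -58906 (W = -32697 - 26209 = -58906)
O = -170278 (O = 43052 - 213330 = -170278)
(O + 399*220)/((213949 - 1*247176) + W) = (-170278 + 399*220)/((213949 - 1*247176) - 58906) = (-170278 + 87780)/((213949 - 247176) - 58906) = -82498/(-33227 - 58906) = -82498/(-92133) = -82498*(-1/92133) = 82498/92133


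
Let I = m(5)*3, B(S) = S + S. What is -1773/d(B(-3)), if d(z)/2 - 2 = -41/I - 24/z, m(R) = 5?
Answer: -26595/98 ≈ -271.38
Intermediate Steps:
B(S) = 2*S
I = 15 (I = 5*3 = 15)
d(z) = -22/15 - 48/z (d(z) = 4 + 2*(-41/15 - 24/z) = 4 + (-82/15 - 48/z) = -22/15 - 48/z)
-1773/d(B(-3)) = -1773/(-22/15 - 48/(2*(-3))) = -1773/(-22/15 - 48/(-6)) = -1773/(-22/15 - 48*(-1/6)) = -1773/(-22/15 + 8) = -1773/98/15 = -1773*15/98 = -26595/98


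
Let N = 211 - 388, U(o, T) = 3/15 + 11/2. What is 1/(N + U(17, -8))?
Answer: -10/1713 ≈ -0.0058377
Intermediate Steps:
U(o, T) = 57/10 (U(o, T) = 3*(1/15) + 11*(½) = ⅕ + 11/2 = 57/10)
N = -177
1/(N + U(17, -8)) = 1/(-177 + 57/10) = 1/(-1713/10) = -10/1713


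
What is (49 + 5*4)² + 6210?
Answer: 10971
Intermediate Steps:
(49 + 5*4)² + 6210 = (49 + 20)² + 6210 = 69² + 6210 = 4761 + 6210 = 10971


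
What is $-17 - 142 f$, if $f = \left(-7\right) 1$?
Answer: $977$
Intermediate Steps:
$f = -7$
$-17 - 142 f = -17 - -994 = -17 + 994 = 977$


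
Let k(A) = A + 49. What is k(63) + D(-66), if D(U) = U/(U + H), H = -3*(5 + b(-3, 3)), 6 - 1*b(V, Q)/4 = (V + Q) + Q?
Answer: 4390/39 ≈ 112.56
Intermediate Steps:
b(V, Q) = 24 - 8*Q - 4*V (b(V, Q) = 24 - 4*((V + Q) + Q) = 24 - 4*((Q + V) + Q) = 24 - 4*(V + 2*Q) = 24 + (-8*Q - 4*V) = 24 - 8*Q - 4*V)
k(A) = 49 + A
H = -51 (H = -3*(5 + (24 - 8*3 - 4*(-3))) = -3*(5 + (24 - 24 + 12)) = -3*(5 + 12) = -3*17 = -51)
D(U) = U/(-51 + U) (D(U) = U/(U - 51) = U/(-51 + U))
k(63) + D(-66) = (49 + 63) - 66/(-51 - 66) = 112 - 66/(-117) = 112 - 66*(-1/117) = 112 + 22/39 = 4390/39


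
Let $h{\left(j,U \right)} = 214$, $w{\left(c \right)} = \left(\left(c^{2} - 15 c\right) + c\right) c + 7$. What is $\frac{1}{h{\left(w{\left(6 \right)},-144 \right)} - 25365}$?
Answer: $- \frac{1}{25151} \approx -3.976 \cdot 10^{-5}$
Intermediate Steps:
$w{\left(c \right)} = 7 + c \left(c^{2} - 14 c\right)$ ($w{\left(c \right)} = \left(c^{2} - 14 c\right) c + 7 = c \left(c^{2} - 14 c\right) + 7 = 7 + c \left(c^{2} - 14 c\right)$)
$\frac{1}{h{\left(w{\left(6 \right)},-144 \right)} - 25365} = \frac{1}{214 - 25365} = \frac{1}{-25151} = - \frac{1}{25151}$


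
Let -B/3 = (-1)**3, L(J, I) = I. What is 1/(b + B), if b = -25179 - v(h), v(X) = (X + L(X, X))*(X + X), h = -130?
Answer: -1/92776 ≈ -1.0779e-5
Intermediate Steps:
v(X) = 4*X**2 (v(X) = (X + X)*(X + X) = (2*X)*(2*X) = 4*X**2)
B = 3 (B = -3*(-1)**3 = -3*(-1) = 3)
b = -92779 (b = -25179 - 4*(-130)**2 = -25179 - 4*16900 = -25179 - 1*67600 = -25179 - 67600 = -92779)
1/(b + B) = 1/(-92779 + 3) = 1/(-92776) = -1/92776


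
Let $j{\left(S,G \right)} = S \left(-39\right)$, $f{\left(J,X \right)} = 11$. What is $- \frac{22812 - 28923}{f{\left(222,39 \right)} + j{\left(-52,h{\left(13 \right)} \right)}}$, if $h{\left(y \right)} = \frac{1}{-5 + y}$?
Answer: $\frac{6111}{2039} \approx 2.9971$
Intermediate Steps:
$j{\left(S,G \right)} = - 39 S$
$- \frac{22812 - 28923}{f{\left(222,39 \right)} + j{\left(-52,h{\left(13 \right)} \right)}} = - \frac{22812 - 28923}{11 - -2028} = - \frac{-6111}{11 + 2028} = - \frac{-6111}{2039} = \left(-1\right) \left(- \frac{6111}{2039}\right) = \frac{6111}{2039}$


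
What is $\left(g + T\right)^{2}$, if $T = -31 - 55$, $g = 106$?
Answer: $400$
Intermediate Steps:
$T = -86$ ($T = -31 - 55 = -86$)
$\left(g + T\right)^{2} = \left(106 - 86\right)^{2} = 20^{2} = 400$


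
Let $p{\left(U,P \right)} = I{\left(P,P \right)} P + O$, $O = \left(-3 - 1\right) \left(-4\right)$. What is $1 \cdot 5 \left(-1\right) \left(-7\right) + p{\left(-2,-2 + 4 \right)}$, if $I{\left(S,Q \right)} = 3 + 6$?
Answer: $69$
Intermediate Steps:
$I{\left(S,Q \right)} = 9$
$O = 16$ ($O = \left(-4\right) \left(-4\right) = 16$)
$p{\left(U,P \right)} = 16 + 9 P$ ($p{\left(U,P \right)} = 9 P + 16 = 16 + 9 P$)
$1 \cdot 5 \left(-1\right) \left(-7\right) + p{\left(-2,-2 + 4 \right)} = 1 \cdot 5 \left(-1\right) \left(-7\right) + \left(16 + 9 \left(-2 + 4\right)\right) = 5 \left(-1\right) \left(-7\right) + \left(16 + 9 \cdot 2\right) = \left(-5\right) \left(-7\right) + \left(16 + 18\right) = 35 + 34 = 69$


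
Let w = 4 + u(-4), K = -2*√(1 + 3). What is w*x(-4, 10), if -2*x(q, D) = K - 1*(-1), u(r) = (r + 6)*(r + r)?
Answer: -18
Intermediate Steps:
K = -4 (K = -2*√4 = -2*2 = -4)
u(r) = 2*r*(6 + r) (u(r) = (6 + r)*(2*r) = 2*r*(6 + r))
x(q, D) = 3/2 (x(q, D) = -(-4 - 1*(-1))/2 = -(-4 + 1)/2 = -½*(-3) = 3/2)
w = -12 (w = 4 + 2*(-4)*(6 - 4) = 4 + 2*(-4)*2 = 4 - 16 = -12)
w*x(-4, 10) = -12*3/2 = -18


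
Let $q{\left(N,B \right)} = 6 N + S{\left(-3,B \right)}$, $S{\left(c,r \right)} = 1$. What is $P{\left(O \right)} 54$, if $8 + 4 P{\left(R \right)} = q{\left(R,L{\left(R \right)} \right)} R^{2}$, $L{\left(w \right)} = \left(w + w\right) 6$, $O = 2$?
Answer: $594$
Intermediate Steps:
$L{\left(w \right)} = 12 w$ ($L{\left(w \right)} = 2 w 6 = 12 w$)
$q{\left(N,B \right)} = 1 + 6 N$ ($q{\left(N,B \right)} = 6 N + 1 = 1 + 6 N$)
$P{\left(R \right)} = -2 + \frac{R^{2} \left(1 + 6 R\right)}{4}$ ($P{\left(R \right)} = -2 + \frac{\left(1 + 6 R\right) R^{2}}{4} = -2 + \frac{R^{2} \left(1 + 6 R\right)}{4}$)
$P{\left(O \right)} 54 = \left(-2 + \frac{2^{2} \left(1 + 6 \cdot 2\right)}{4}\right) 54 = \left(-2 + \frac{1}{4} \cdot 4 \left(1 + 12\right)\right) 54 = \left(-2 + \frac{1}{4} \cdot 4 \cdot 13\right) 54 = \left(-2 + 13\right) 54 = 11 \cdot 54 = 594$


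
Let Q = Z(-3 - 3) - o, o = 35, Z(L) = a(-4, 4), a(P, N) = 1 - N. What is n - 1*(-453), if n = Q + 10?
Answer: 425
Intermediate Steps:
Z(L) = -3 (Z(L) = 1 - 1*4 = 1 - 4 = -3)
Q = -38 (Q = -3 - 1*35 = -3 - 35 = -38)
n = -28 (n = -38 + 10 = -28)
n - 1*(-453) = -28 - 1*(-453) = -28 + 453 = 425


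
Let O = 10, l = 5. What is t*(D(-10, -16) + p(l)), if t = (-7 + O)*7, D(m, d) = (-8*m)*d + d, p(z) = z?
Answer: -27111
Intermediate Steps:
D(m, d) = d - 8*d*m (D(m, d) = -8*d*m + d = d - 8*d*m)
t = 21 (t = (-7 + 10)*7 = 3*7 = 21)
t*(D(-10, -16) + p(l)) = 21*(-16*(1 - 8*(-10)) + 5) = 21*(-16*(1 + 80) + 5) = 21*(-16*81 + 5) = 21*(-1296 + 5) = 21*(-1291) = -27111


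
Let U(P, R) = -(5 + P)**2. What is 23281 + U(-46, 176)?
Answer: 21600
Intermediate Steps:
23281 + U(-46, 176) = 23281 - (5 - 46)**2 = 23281 - 1*(-41)**2 = 23281 - 1*1681 = 23281 - 1681 = 21600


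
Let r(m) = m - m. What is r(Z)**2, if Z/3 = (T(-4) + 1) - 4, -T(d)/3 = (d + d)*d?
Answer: 0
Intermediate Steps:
T(d) = -6*d**2 (T(d) = -3*(d + d)*d = -3*2*d*d = -6*d**2)
Z = -297 (Z = 3*((-6*(-4)**2 + 1) - 4) = 3*((-6*16 + 1) - 4) = 3*((-96 + 1) - 4) = 3*(-95 - 4) = 3*(-99) = -297)
r(m) = 0
r(Z)**2 = 0**2 = 0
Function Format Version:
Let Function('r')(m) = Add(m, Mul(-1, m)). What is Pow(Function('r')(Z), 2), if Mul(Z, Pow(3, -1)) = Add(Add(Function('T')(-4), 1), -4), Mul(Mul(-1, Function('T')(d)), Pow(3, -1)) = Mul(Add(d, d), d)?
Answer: 0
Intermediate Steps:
Function('T')(d) = Mul(-6, Pow(d, 2)) (Function('T')(d) = Mul(-3, Mul(Add(d, d), d)) = Mul(-3, Mul(Mul(2, d), d)) = Mul(-3, Mul(2, Pow(d, 2))) = Mul(-6, Pow(d, 2)))
Z = -297 (Z = Mul(3, Add(Add(Mul(-6, Pow(-4, 2)), 1), -4)) = Mul(3, Add(Add(Mul(-6, 16), 1), -4)) = Mul(3, Add(Add(-96, 1), -4)) = Mul(3, Add(-95, -4)) = Mul(3, -99) = -297)
Function('r')(m) = 0
Pow(Function('r')(Z), 2) = Pow(0, 2) = 0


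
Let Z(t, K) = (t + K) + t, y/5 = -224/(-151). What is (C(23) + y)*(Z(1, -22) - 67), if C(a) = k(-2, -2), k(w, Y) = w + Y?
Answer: -44892/151 ≈ -297.30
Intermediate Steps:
k(w, Y) = Y + w
C(a) = -4 (C(a) = -2 - 2 = -4)
y = 1120/151 (y = 5*(-224/(-151)) = 5*(-224*(-1/151)) = 5*(224/151) = 1120/151 ≈ 7.4172)
Z(t, K) = K + 2*t (Z(t, K) = (K + t) + t = K + 2*t)
(C(23) + y)*(Z(1, -22) - 67) = (-4 + 1120/151)*((-22 + 2*1) - 67) = 516*((-22 + 2) - 67)/151 = 516*(-20 - 67)/151 = (516/151)*(-87) = -44892/151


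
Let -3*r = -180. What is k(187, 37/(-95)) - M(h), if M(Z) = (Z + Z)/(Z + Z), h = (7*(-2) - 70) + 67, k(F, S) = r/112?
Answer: -13/28 ≈ -0.46429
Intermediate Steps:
r = 60 (r = -1/3*(-180) = 60)
k(F, S) = 15/28 (k(F, S) = 60/112 = 60*(1/112) = 15/28)
h = -17 (h = (-14 - 70) + 67 = -84 + 67 = -17)
M(Z) = 1 (M(Z) = (2*Z)/((2*Z)) = (2*Z)*(1/(2*Z)) = 1)
k(187, 37/(-95)) - M(h) = 15/28 - 1*1 = 15/28 - 1 = -13/28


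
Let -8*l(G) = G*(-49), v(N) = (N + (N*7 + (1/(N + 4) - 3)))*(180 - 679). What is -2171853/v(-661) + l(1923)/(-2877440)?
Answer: -8252542937107311/9982517353922560 ≈ -0.82670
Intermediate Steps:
v(N) = 1497 - 3992*N - 499/(4 + N) (v(N) = (N + (7*N + (1/(4 + N) - 3)))*(-499) = (N + (7*N + (-3 + 1/(4 + N))))*(-499) = (N + (-3 + 1/(4 + N) + 7*N))*(-499) = (-3 + 1/(4 + N) + 8*N)*(-499) = 1497 - 3992*N - 499/(4 + N))
l(G) = 49*G/8 (l(G) = -G*(-49)/8 = -(-49)*G/8 = 49*G/8)
-2171853/v(-661) + l(1923)/(-2877440) = -2171853*(4 - 661)/(499*(11 - 29*(-661) - 8*(-661)**2)) + ((49/8)*1923)/(-2877440) = -2171853*(-657/(499*(11 + 19169 - 8*436921))) + (94227/8)*(-1/2877440) = -2171853*(-657/(499*(11 + 19169 - 3495368))) - 94227/23019520 = -2171853/(499*(-1/657)*(-3476188)) - 94227/23019520 = -2171853/1734617812/657 - 94227/23019520 = -2171853*657/1734617812 - 94227/23019520 = -1426907421/1734617812 - 94227/23019520 = -8252542937107311/9982517353922560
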